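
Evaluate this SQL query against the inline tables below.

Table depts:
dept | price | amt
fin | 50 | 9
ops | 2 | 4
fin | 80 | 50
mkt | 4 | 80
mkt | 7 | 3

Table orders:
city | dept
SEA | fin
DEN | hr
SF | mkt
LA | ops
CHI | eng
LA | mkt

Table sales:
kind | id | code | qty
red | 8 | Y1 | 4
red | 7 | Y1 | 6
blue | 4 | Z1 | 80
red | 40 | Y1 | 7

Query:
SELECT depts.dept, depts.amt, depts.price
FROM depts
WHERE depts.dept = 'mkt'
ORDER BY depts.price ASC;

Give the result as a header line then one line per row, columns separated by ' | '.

After WHERE (2 rows):
depts.dept | depts.price | depts.amt
mkt | 4 | 80
mkt | 7 | 3
After SELECT (2 rows):
depts.dept | depts.amt | depts.price
mkt | 80 | 4
mkt | 3 | 7
After ORDER BY (2 rows):
depts.dept | depts.amt | depts.price
mkt | 80 | 4
mkt | 3 | 7

== RESULT ==
depts.dept | depts.amt | depts.price
mkt | 80 | 4
mkt | 3 | 7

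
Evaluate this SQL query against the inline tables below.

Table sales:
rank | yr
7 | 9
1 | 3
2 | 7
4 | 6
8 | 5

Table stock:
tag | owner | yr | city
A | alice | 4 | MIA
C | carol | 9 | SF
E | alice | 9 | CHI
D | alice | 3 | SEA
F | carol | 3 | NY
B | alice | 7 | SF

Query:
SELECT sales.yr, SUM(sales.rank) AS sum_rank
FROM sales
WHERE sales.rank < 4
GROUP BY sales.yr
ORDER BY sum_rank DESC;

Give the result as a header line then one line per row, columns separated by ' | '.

After WHERE (2 rows):
sales.rank | sales.yr
1 | 3
2 | 7
After GROUP BY (2 rows):
sales.yr | sum_rank
3 | 1
7 | 2
After ORDER BY (2 rows):
sales.yr | sum_rank
7 | 2
3 | 1

== RESULT ==
sales.yr | sum_rank
7 | 2
3 | 1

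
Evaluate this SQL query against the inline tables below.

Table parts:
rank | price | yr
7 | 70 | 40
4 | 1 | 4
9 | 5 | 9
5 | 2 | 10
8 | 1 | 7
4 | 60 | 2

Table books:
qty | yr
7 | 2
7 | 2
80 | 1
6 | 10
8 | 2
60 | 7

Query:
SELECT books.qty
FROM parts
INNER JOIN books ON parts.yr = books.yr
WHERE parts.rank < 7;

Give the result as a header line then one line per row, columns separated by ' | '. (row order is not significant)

== RESULT ==
books.qty
6
7
7
8

Derivation:
After JOIN books (5 rows):
parts.rank | parts.price | parts.yr | books.qty | books.yr
5 | 2 | 10 | 6 | 10
8 | 1 | 7 | 60 | 7
4 | 60 | 2 | 7 | 2
4 | 60 | 2 | 7 | 2
4 | 60 | 2 | 8 | 2
After WHERE (4 rows):
parts.rank | parts.price | parts.yr | books.qty | books.yr
5 | 2 | 10 | 6 | 10
4 | 60 | 2 | 7 | 2
4 | 60 | 2 | 7 | 2
4 | 60 | 2 | 8 | 2
After SELECT (4 rows):
books.qty
6
7
7
8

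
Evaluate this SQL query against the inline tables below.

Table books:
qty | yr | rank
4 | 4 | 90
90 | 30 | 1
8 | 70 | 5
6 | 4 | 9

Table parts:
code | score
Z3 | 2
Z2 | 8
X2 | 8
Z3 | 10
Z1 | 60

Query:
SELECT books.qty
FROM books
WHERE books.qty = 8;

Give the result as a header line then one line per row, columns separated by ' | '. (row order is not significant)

== RESULT ==
books.qty
8

Derivation:
After WHERE (1 rows):
books.qty | books.yr | books.rank
8 | 70 | 5
After SELECT (1 rows):
books.qty
8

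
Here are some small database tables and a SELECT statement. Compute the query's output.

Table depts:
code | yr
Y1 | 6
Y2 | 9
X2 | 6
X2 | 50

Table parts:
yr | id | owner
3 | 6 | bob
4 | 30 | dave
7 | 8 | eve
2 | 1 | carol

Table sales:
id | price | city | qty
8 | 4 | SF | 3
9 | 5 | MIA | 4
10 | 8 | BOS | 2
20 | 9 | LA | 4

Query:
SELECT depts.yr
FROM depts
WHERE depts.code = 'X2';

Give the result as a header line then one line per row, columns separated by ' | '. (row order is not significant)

After WHERE (2 rows):
depts.code | depts.yr
X2 | 6
X2 | 50
After SELECT (2 rows):
depts.yr
6
50

== RESULT ==
depts.yr
6
50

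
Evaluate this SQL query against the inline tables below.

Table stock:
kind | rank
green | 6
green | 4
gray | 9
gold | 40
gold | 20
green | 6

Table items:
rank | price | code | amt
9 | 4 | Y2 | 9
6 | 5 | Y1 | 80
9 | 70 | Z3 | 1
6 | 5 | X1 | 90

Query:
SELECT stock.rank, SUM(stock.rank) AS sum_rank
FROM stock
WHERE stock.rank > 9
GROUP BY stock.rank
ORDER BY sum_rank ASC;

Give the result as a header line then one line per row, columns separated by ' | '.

After WHERE (2 rows):
stock.kind | stock.rank
gold | 40
gold | 20
After GROUP BY (2 rows):
stock.rank | sum_rank
40 | 40
20 | 20
After ORDER BY (2 rows):
stock.rank | sum_rank
20 | 20
40 | 40

== RESULT ==
stock.rank | sum_rank
20 | 20
40 | 40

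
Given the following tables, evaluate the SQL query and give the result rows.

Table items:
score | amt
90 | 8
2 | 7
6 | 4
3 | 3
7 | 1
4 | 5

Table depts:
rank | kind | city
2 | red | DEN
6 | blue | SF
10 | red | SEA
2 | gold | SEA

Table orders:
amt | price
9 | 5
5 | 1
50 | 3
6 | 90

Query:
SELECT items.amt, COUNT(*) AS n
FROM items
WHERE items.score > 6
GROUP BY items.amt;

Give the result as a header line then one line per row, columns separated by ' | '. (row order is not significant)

== RESULT ==
items.amt | n
8 | 1
1 | 1

Derivation:
After WHERE (2 rows):
items.score | items.amt
90 | 8
7 | 1
After GROUP BY (2 rows):
items.amt | n
8 | 1
1 | 1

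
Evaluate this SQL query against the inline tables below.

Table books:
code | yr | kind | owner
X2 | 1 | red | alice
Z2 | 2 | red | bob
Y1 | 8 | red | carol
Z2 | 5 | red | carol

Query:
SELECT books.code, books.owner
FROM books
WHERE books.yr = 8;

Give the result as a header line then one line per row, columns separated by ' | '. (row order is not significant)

== RESULT ==
books.code | books.owner
Y1 | carol

Derivation:
After WHERE (1 rows):
books.code | books.yr | books.kind | books.owner
Y1 | 8 | red | carol
After SELECT (1 rows):
books.code | books.owner
Y1 | carol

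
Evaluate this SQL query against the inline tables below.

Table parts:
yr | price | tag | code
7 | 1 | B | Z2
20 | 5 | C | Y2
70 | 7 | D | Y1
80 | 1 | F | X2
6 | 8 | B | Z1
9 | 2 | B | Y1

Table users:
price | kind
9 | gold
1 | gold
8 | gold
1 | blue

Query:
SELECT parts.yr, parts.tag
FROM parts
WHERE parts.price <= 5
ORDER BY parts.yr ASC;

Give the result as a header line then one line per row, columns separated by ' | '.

After WHERE (4 rows):
parts.yr | parts.price | parts.tag | parts.code
7 | 1 | B | Z2
20 | 5 | C | Y2
80 | 1 | F | X2
9 | 2 | B | Y1
After SELECT (4 rows):
parts.yr | parts.tag
7 | B
20 | C
80 | F
9 | B
After ORDER BY (4 rows):
parts.yr | parts.tag
7 | B
9 | B
20 | C
80 | F

== RESULT ==
parts.yr | parts.tag
7 | B
9 | B
20 | C
80 | F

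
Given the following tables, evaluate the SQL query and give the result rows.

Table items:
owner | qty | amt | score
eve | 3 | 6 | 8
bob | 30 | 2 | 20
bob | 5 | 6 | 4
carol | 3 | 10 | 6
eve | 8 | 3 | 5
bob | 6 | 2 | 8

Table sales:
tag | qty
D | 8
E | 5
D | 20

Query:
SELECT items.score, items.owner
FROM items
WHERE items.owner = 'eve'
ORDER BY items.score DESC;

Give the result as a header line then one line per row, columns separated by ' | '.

== RESULT ==
items.score | items.owner
8 | eve
5 | eve

Derivation:
After WHERE (2 rows):
items.owner | items.qty | items.amt | items.score
eve | 3 | 6 | 8
eve | 8 | 3 | 5
After SELECT (2 rows):
items.score | items.owner
8 | eve
5 | eve
After ORDER BY (2 rows):
items.score | items.owner
8 | eve
5 | eve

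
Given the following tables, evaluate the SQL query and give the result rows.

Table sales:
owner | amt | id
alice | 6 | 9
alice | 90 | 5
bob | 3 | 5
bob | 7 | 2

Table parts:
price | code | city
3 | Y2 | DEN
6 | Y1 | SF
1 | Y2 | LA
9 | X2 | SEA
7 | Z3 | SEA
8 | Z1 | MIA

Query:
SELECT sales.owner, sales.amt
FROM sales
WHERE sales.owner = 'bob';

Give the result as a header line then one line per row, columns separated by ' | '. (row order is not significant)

After WHERE (2 rows):
sales.owner | sales.amt | sales.id
bob | 3 | 5
bob | 7 | 2
After SELECT (2 rows):
sales.owner | sales.amt
bob | 3
bob | 7

== RESULT ==
sales.owner | sales.amt
bob | 3
bob | 7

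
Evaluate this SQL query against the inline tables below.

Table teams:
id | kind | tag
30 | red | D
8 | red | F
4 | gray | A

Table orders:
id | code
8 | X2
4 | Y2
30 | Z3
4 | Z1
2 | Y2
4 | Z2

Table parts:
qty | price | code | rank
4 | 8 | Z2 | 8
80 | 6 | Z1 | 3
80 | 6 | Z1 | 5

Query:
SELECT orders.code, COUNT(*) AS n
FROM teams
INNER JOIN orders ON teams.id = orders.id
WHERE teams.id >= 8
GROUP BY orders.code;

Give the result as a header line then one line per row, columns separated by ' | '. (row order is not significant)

After JOIN orders (5 rows):
teams.id | teams.kind | teams.tag | orders.id | orders.code
30 | red | D | 30 | Z3
8 | red | F | 8 | X2
4 | gray | A | 4 | Y2
4 | gray | A | 4 | Z1
4 | gray | A | 4 | Z2
After WHERE (2 rows):
teams.id | teams.kind | teams.tag | orders.id | orders.code
30 | red | D | 30 | Z3
8 | red | F | 8 | X2
After GROUP BY (2 rows):
orders.code | n
Z3 | 1
X2 | 1

== RESULT ==
orders.code | n
Z3 | 1
X2 | 1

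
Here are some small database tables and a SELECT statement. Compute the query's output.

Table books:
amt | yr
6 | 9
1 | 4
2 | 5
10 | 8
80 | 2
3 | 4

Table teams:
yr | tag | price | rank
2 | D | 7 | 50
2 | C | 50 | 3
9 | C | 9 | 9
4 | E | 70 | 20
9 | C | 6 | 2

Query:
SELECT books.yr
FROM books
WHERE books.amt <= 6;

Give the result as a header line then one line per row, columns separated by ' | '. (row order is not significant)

== RESULT ==
books.yr
9
4
5
4

Derivation:
After WHERE (4 rows):
books.amt | books.yr
6 | 9
1 | 4
2 | 5
3 | 4
After SELECT (4 rows):
books.yr
9
4
5
4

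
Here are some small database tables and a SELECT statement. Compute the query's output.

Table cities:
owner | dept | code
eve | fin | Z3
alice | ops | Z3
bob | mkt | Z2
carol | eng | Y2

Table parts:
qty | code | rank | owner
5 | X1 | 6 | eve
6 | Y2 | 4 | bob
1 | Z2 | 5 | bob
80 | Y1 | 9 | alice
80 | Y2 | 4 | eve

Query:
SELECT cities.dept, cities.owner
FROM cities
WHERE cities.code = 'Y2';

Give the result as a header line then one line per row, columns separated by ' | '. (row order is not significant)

After WHERE (1 rows):
cities.owner | cities.dept | cities.code
carol | eng | Y2
After SELECT (1 rows):
cities.dept | cities.owner
eng | carol

== RESULT ==
cities.dept | cities.owner
eng | carol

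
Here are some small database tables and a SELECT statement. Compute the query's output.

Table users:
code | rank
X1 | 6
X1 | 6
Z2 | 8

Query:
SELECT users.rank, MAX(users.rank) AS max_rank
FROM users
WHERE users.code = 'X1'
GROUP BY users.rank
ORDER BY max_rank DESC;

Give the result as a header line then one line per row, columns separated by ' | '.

== RESULT ==
users.rank | max_rank
6 | 6

Derivation:
After WHERE (2 rows):
users.code | users.rank
X1 | 6
X1 | 6
After GROUP BY (1 rows):
users.rank | max_rank
6 | 6
After ORDER BY (1 rows):
users.rank | max_rank
6 | 6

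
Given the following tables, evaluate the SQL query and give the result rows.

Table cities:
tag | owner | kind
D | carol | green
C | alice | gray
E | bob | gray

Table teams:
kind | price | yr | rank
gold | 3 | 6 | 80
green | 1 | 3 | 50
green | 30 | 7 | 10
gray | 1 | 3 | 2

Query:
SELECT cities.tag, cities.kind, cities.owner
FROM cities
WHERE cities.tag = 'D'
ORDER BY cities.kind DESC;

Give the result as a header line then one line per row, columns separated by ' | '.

After WHERE (1 rows):
cities.tag | cities.owner | cities.kind
D | carol | green
After SELECT (1 rows):
cities.tag | cities.kind | cities.owner
D | green | carol
After ORDER BY (1 rows):
cities.tag | cities.kind | cities.owner
D | green | carol

== RESULT ==
cities.tag | cities.kind | cities.owner
D | green | carol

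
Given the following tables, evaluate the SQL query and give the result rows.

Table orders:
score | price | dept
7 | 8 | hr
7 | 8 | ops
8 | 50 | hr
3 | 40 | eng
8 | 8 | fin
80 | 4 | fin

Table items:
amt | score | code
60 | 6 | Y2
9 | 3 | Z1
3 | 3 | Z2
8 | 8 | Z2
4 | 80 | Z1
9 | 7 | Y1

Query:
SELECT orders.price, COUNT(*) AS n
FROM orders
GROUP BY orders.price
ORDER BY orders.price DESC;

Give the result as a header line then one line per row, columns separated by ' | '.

== RESULT ==
orders.price | n
50 | 1
40 | 1
8 | 3
4 | 1

Derivation:
After GROUP BY (4 rows):
orders.price | n
8 | 3
50 | 1
40 | 1
4 | 1
After ORDER BY (4 rows):
orders.price | n
50 | 1
40 | 1
8 | 3
4 | 1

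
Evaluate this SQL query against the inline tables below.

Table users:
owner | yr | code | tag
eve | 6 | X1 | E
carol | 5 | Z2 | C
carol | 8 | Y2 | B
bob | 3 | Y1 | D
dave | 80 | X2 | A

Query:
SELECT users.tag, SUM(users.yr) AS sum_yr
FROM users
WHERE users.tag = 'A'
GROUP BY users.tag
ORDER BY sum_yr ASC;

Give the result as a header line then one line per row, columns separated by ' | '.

== RESULT ==
users.tag | sum_yr
A | 80

Derivation:
After WHERE (1 rows):
users.owner | users.yr | users.code | users.tag
dave | 80 | X2 | A
After GROUP BY (1 rows):
users.tag | sum_yr
A | 80
After ORDER BY (1 rows):
users.tag | sum_yr
A | 80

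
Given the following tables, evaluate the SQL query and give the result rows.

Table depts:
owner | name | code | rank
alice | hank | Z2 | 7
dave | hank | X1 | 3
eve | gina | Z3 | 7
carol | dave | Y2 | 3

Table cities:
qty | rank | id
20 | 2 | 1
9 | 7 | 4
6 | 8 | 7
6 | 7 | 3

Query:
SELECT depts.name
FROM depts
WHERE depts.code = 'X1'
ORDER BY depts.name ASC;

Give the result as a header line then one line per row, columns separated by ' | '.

== RESULT ==
depts.name
hank

Derivation:
After WHERE (1 rows):
depts.owner | depts.name | depts.code | depts.rank
dave | hank | X1 | 3
After SELECT (1 rows):
depts.name
hank
After ORDER BY (1 rows):
depts.name
hank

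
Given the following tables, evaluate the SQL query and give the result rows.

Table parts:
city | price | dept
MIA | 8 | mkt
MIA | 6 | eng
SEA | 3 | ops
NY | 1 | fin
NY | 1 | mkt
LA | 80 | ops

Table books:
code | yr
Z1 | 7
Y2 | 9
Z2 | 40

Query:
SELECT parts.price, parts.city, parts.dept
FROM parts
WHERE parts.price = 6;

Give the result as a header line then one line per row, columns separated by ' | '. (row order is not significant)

After WHERE (1 rows):
parts.city | parts.price | parts.dept
MIA | 6 | eng
After SELECT (1 rows):
parts.price | parts.city | parts.dept
6 | MIA | eng

== RESULT ==
parts.price | parts.city | parts.dept
6 | MIA | eng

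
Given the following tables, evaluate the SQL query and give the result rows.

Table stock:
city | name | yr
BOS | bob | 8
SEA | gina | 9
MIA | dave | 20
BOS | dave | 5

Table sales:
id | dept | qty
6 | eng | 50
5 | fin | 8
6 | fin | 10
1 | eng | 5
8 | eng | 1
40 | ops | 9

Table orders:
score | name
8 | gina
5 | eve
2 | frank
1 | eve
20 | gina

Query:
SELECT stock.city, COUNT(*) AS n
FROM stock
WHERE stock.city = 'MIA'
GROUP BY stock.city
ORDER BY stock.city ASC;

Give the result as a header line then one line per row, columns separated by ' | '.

== RESULT ==
stock.city | n
MIA | 1

Derivation:
After WHERE (1 rows):
stock.city | stock.name | stock.yr
MIA | dave | 20
After GROUP BY (1 rows):
stock.city | n
MIA | 1
After ORDER BY (1 rows):
stock.city | n
MIA | 1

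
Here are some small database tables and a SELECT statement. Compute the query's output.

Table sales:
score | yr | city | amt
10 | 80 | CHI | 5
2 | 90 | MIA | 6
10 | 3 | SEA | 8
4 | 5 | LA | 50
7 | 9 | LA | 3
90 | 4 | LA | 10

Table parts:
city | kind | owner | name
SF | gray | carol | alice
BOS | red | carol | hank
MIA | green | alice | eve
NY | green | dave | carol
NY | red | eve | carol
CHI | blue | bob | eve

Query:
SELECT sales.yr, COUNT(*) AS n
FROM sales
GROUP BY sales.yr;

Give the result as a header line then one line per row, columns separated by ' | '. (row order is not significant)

== RESULT ==
sales.yr | n
80 | 1
90 | 1
3 | 1
5 | 1
9 | 1
4 | 1

Derivation:
After GROUP BY (6 rows):
sales.yr | n
80 | 1
90 | 1
3 | 1
5 | 1
9 | 1
4 | 1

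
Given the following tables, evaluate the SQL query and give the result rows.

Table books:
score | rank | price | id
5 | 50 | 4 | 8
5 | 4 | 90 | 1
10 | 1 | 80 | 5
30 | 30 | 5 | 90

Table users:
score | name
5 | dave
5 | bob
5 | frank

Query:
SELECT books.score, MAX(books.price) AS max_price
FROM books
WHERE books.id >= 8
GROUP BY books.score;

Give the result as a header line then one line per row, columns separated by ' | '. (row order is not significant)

== RESULT ==
books.score | max_price
5 | 4
30 | 5

Derivation:
After WHERE (2 rows):
books.score | books.rank | books.price | books.id
5 | 50 | 4 | 8
30 | 30 | 5 | 90
After GROUP BY (2 rows):
books.score | max_price
5 | 4
30 | 5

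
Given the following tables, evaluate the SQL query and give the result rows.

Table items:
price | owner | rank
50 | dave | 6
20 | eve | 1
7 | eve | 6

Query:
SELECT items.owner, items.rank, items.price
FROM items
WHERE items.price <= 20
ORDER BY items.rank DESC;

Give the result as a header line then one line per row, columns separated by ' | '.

After WHERE (2 rows):
items.price | items.owner | items.rank
20 | eve | 1
7 | eve | 6
After SELECT (2 rows):
items.owner | items.rank | items.price
eve | 1 | 20
eve | 6 | 7
After ORDER BY (2 rows):
items.owner | items.rank | items.price
eve | 6 | 7
eve | 1 | 20

== RESULT ==
items.owner | items.rank | items.price
eve | 6 | 7
eve | 1 | 20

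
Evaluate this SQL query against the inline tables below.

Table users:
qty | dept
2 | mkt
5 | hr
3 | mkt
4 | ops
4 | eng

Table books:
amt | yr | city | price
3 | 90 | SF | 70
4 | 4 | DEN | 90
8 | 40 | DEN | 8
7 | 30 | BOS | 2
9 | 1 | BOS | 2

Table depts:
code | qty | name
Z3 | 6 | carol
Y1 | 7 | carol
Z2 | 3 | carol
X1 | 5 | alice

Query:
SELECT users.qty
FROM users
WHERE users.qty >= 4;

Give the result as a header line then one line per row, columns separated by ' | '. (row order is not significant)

After WHERE (3 rows):
users.qty | users.dept
5 | hr
4 | ops
4 | eng
After SELECT (3 rows):
users.qty
5
4
4

== RESULT ==
users.qty
5
4
4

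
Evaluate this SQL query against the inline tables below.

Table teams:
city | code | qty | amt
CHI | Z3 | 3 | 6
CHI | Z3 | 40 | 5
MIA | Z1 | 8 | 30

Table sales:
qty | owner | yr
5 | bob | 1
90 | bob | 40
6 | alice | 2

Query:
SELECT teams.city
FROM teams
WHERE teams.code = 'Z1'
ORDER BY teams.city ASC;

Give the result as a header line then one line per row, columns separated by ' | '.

After WHERE (1 rows):
teams.city | teams.code | teams.qty | teams.amt
MIA | Z1 | 8 | 30
After SELECT (1 rows):
teams.city
MIA
After ORDER BY (1 rows):
teams.city
MIA

== RESULT ==
teams.city
MIA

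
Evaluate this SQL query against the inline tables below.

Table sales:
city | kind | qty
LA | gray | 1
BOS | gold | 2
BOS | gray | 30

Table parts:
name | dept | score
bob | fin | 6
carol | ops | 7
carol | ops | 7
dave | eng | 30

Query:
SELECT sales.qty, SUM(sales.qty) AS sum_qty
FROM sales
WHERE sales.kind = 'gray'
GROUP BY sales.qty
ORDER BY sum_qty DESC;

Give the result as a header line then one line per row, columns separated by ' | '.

== RESULT ==
sales.qty | sum_qty
30 | 30
1 | 1

Derivation:
After WHERE (2 rows):
sales.city | sales.kind | sales.qty
LA | gray | 1
BOS | gray | 30
After GROUP BY (2 rows):
sales.qty | sum_qty
1 | 1
30 | 30
After ORDER BY (2 rows):
sales.qty | sum_qty
30 | 30
1 | 1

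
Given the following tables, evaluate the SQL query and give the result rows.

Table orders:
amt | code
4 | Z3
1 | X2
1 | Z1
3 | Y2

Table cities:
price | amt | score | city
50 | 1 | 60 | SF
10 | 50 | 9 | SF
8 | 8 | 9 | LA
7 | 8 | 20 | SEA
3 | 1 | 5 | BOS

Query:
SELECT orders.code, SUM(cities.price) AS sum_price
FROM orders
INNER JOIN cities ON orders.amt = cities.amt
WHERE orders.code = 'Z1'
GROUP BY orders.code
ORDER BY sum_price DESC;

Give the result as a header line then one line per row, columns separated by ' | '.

After JOIN cities (4 rows):
orders.amt | orders.code | cities.price | cities.amt | cities.score | cities.city
1 | X2 | 50 | 1 | 60 | SF
1 | X2 | 3 | 1 | 5 | BOS
1 | Z1 | 50 | 1 | 60 | SF
1 | Z1 | 3 | 1 | 5 | BOS
After WHERE (2 rows):
orders.amt | orders.code | cities.price | cities.amt | cities.score | cities.city
1 | Z1 | 50 | 1 | 60 | SF
1 | Z1 | 3 | 1 | 5 | BOS
After GROUP BY (1 rows):
orders.code | sum_price
Z1 | 53
After ORDER BY (1 rows):
orders.code | sum_price
Z1 | 53

== RESULT ==
orders.code | sum_price
Z1 | 53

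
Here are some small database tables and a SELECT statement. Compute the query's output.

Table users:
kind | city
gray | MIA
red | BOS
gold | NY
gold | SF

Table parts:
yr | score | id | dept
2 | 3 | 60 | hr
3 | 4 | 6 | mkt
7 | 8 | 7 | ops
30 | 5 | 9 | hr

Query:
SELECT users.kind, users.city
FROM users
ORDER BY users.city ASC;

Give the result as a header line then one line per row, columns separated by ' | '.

After SELECT (4 rows):
users.kind | users.city
gray | MIA
red | BOS
gold | NY
gold | SF
After ORDER BY (4 rows):
users.kind | users.city
red | BOS
gray | MIA
gold | NY
gold | SF

== RESULT ==
users.kind | users.city
red | BOS
gray | MIA
gold | NY
gold | SF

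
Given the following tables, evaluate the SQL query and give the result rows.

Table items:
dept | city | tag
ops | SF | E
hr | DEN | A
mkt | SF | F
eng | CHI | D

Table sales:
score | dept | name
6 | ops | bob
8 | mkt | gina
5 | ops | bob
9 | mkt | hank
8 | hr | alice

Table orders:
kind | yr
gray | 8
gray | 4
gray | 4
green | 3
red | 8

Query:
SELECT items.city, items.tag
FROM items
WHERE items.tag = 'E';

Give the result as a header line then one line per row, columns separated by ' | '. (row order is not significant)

== RESULT ==
items.city | items.tag
SF | E

Derivation:
After WHERE (1 rows):
items.dept | items.city | items.tag
ops | SF | E
After SELECT (1 rows):
items.city | items.tag
SF | E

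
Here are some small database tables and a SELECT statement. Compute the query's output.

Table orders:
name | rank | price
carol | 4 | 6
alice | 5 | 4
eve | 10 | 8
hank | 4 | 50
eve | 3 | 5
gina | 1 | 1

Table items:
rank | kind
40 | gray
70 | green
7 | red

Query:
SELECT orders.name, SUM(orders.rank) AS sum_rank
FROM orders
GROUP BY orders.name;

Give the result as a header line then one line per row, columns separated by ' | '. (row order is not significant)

== RESULT ==
orders.name | sum_rank
carol | 4
alice | 5
eve | 13
hank | 4
gina | 1

Derivation:
After GROUP BY (5 rows):
orders.name | sum_rank
carol | 4
alice | 5
eve | 13
hank | 4
gina | 1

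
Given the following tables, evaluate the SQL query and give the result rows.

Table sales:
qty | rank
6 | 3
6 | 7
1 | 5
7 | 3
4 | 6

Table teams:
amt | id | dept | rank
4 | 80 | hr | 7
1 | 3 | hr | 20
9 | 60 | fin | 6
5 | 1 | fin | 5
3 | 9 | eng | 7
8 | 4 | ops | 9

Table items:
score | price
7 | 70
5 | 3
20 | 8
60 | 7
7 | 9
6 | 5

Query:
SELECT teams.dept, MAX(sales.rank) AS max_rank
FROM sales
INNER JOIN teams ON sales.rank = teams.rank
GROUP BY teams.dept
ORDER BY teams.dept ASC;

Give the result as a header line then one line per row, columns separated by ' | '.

== RESULT ==
teams.dept | max_rank
eng | 7
fin | 6
hr | 7

Derivation:
After JOIN teams (4 rows):
sales.qty | sales.rank | teams.amt | teams.id | teams.dept | teams.rank
6 | 7 | 4 | 80 | hr | 7
6 | 7 | 3 | 9 | eng | 7
1 | 5 | 5 | 1 | fin | 5
4 | 6 | 9 | 60 | fin | 6
After GROUP BY (3 rows):
teams.dept | max_rank
hr | 7
eng | 7
fin | 6
After ORDER BY (3 rows):
teams.dept | max_rank
eng | 7
fin | 6
hr | 7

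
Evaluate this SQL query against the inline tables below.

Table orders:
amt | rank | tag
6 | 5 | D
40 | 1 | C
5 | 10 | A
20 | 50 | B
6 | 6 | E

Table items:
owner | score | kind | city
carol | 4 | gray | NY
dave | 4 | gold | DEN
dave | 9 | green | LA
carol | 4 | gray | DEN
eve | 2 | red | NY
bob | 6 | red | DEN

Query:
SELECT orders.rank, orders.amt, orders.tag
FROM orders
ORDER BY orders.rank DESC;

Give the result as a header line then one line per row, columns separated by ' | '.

After SELECT (5 rows):
orders.rank | orders.amt | orders.tag
5 | 6 | D
1 | 40 | C
10 | 5 | A
50 | 20 | B
6 | 6 | E
After ORDER BY (5 rows):
orders.rank | orders.amt | orders.tag
50 | 20 | B
10 | 5 | A
6 | 6 | E
5 | 6 | D
1 | 40 | C

== RESULT ==
orders.rank | orders.amt | orders.tag
50 | 20 | B
10 | 5 | A
6 | 6 | E
5 | 6 | D
1 | 40 | C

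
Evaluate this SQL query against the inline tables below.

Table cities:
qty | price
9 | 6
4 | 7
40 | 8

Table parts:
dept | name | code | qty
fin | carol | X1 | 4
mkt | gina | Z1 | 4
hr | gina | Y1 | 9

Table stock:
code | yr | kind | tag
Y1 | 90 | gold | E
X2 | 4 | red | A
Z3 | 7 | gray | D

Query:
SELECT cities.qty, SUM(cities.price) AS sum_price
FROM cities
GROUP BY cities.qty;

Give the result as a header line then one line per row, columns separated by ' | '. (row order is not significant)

== RESULT ==
cities.qty | sum_price
9 | 6
4 | 7
40 | 8

Derivation:
After GROUP BY (3 rows):
cities.qty | sum_price
9 | 6
4 | 7
40 | 8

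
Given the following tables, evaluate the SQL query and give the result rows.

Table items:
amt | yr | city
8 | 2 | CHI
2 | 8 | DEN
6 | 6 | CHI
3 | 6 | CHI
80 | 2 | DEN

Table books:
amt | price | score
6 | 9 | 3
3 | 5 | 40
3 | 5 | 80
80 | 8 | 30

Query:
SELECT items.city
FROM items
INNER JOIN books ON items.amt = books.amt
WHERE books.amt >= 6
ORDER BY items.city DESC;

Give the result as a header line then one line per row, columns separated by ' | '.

After JOIN books (4 rows):
items.amt | items.yr | items.city | books.amt | books.price | books.score
6 | 6 | CHI | 6 | 9 | 3
3 | 6 | CHI | 3 | 5 | 40
3 | 6 | CHI | 3 | 5 | 80
80 | 2 | DEN | 80 | 8 | 30
After WHERE (2 rows):
items.amt | items.yr | items.city | books.amt | books.price | books.score
6 | 6 | CHI | 6 | 9 | 3
80 | 2 | DEN | 80 | 8 | 30
After SELECT (2 rows):
items.city
CHI
DEN
After ORDER BY (2 rows):
items.city
DEN
CHI

== RESULT ==
items.city
DEN
CHI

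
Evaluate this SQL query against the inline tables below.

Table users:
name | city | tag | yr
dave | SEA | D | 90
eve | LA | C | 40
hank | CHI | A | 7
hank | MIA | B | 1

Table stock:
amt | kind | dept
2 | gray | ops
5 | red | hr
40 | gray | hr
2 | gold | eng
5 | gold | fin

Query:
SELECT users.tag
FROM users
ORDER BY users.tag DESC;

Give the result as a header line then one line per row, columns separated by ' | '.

== RESULT ==
users.tag
D
C
B
A

Derivation:
After SELECT (4 rows):
users.tag
D
C
A
B
After ORDER BY (4 rows):
users.tag
D
C
B
A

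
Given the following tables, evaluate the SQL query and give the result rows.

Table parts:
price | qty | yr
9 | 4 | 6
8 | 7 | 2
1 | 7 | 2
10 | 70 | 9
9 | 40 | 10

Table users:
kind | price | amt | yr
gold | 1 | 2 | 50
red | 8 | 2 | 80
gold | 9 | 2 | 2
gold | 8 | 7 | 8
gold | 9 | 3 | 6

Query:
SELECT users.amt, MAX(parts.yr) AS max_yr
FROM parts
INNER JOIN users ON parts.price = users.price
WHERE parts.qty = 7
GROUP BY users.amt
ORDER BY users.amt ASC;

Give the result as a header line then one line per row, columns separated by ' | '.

== RESULT ==
users.amt | max_yr
2 | 2
7 | 2

Derivation:
After JOIN users (7 rows):
parts.price | parts.qty | parts.yr | users.kind | users.price | users.amt | users.yr
9 | 4 | 6 | gold | 9 | 2 | 2
9 | 4 | 6 | gold | 9 | 3 | 6
8 | 7 | 2 | red | 8 | 2 | 80
8 | 7 | 2 | gold | 8 | 7 | 8
1 | 7 | 2 | gold | 1 | 2 | 50
9 | 40 | 10 | gold | 9 | 2 | 2
9 | 40 | 10 | gold | 9 | 3 | 6
After WHERE (3 rows):
parts.price | parts.qty | parts.yr | users.kind | users.price | users.amt | users.yr
8 | 7 | 2 | red | 8 | 2 | 80
8 | 7 | 2 | gold | 8 | 7 | 8
1 | 7 | 2 | gold | 1 | 2 | 50
After GROUP BY (2 rows):
users.amt | max_yr
2 | 2
7 | 2
After ORDER BY (2 rows):
users.amt | max_yr
2 | 2
7 | 2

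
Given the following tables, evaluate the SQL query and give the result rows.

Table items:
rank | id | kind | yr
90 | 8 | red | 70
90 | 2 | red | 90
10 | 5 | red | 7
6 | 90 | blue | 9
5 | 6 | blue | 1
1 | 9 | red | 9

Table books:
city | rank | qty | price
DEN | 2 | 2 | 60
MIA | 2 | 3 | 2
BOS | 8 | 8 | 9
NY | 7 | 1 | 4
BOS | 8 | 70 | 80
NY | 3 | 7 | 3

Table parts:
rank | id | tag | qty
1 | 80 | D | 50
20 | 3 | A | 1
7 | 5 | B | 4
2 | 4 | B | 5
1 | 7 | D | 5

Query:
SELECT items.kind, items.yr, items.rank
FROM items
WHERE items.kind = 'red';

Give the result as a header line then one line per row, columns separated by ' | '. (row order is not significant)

== RESULT ==
items.kind | items.yr | items.rank
red | 70 | 90
red | 90 | 90
red | 7 | 10
red | 9 | 1

Derivation:
After WHERE (4 rows):
items.rank | items.id | items.kind | items.yr
90 | 8 | red | 70
90 | 2 | red | 90
10 | 5 | red | 7
1 | 9 | red | 9
After SELECT (4 rows):
items.kind | items.yr | items.rank
red | 70 | 90
red | 90 | 90
red | 7 | 10
red | 9 | 1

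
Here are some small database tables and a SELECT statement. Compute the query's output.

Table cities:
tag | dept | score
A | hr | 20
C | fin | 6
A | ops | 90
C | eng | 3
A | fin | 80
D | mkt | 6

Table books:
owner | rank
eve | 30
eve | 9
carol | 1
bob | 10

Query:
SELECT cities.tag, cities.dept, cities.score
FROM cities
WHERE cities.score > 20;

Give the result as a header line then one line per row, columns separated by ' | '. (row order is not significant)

After WHERE (2 rows):
cities.tag | cities.dept | cities.score
A | ops | 90
A | fin | 80
After SELECT (2 rows):
cities.tag | cities.dept | cities.score
A | ops | 90
A | fin | 80

== RESULT ==
cities.tag | cities.dept | cities.score
A | ops | 90
A | fin | 80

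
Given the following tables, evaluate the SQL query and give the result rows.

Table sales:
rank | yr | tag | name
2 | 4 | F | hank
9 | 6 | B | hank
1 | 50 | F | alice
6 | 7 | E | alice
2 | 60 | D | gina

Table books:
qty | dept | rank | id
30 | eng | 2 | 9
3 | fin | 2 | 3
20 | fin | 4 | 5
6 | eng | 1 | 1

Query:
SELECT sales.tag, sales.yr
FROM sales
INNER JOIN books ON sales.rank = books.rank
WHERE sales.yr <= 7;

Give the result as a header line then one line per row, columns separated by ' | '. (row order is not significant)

== RESULT ==
sales.tag | sales.yr
F | 4
F | 4

Derivation:
After JOIN books (5 rows):
sales.rank | sales.yr | sales.tag | sales.name | books.qty | books.dept | books.rank | books.id
2 | 4 | F | hank | 30 | eng | 2 | 9
2 | 4 | F | hank | 3 | fin | 2 | 3
1 | 50 | F | alice | 6 | eng | 1 | 1
2 | 60 | D | gina | 30 | eng | 2 | 9
2 | 60 | D | gina | 3 | fin | 2 | 3
After WHERE (2 rows):
sales.rank | sales.yr | sales.tag | sales.name | books.qty | books.dept | books.rank | books.id
2 | 4 | F | hank | 30 | eng | 2 | 9
2 | 4 | F | hank | 3 | fin | 2 | 3
After SELECT (2 rows):
sales.tag | sales.yr
F | 4
F | 4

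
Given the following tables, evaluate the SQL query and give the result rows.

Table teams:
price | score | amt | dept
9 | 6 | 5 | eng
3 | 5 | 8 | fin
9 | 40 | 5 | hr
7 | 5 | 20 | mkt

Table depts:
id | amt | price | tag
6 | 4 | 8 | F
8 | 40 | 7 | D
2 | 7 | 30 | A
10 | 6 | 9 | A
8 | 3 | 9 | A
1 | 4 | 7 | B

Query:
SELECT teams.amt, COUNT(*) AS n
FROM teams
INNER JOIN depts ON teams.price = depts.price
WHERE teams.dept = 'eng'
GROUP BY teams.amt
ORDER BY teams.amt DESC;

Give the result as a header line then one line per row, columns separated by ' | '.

== RESULT ==
teams.amt | n
5 | 2

Derivation:
After JOIN depts (6 rows):
teams.price | teams.score | teams.amt | teams.dept | depts.id | depts.amt | depts.price | depts.tag
9 | 6 | 5 | eng | 10 | 6 | 9 | A
9 | 6 | 5 | eng | 8 | 3 | 9 | A
9 | 40 | 5 | hr | 10 | 6 | 9 | A
9 | 40 | 5 | hr | 8 | 3 | 9 | A
7 | 5 | 20 | mkt | 8 | 40 | 7 | D
7 | 5 | 20 | mkt | 1 | 4 | 7 | B
After WHERE (2 rows):
teams.price | teams.score | teams.amt | teams.dept | depts.id | depts.amt | depts.price | depts.tag
9 | 6 | 5 | eng | 10 | 6 | 9 | A
9 | 6 | 5 | eng | 8 | 3 | 9 | A
After GROUP BY (1 rows):
teams.amt | n
5 | 2
After ORDER BY (1 rows):
teams.amt | n
5 | 2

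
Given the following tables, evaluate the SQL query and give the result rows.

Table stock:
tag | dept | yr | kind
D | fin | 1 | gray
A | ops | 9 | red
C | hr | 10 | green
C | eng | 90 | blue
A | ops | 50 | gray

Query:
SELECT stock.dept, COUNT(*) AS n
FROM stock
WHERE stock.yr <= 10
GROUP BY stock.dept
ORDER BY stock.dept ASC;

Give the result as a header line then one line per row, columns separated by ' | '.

After WHERE (3 rows):
stock.tag | stock.dept | stock.yr | stock.kind
D | fin | 1 | gray
A | ops | 9 | red
C | hr | 10 | green
After GROUP BY (3 rows):
stock.dept | n
fin | 1
ops | 1
hr | 1
After ORDER BY (3 rows):
stock.dept | n
fin | 1
hr | 1
ops | 1

== RESULT ==
stock.dept | n
fin | 1
hr | 1
ops | 1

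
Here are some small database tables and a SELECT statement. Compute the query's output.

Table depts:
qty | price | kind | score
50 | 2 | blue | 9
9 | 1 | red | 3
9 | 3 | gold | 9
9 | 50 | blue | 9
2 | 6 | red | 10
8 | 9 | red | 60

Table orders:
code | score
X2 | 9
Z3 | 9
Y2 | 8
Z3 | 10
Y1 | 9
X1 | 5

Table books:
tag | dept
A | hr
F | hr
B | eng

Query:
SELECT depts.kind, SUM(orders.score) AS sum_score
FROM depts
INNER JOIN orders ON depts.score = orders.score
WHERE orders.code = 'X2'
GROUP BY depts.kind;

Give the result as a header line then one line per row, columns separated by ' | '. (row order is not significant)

== RESULT ==
depts.kind | sum_score
blue | 18
gold | 9

Derivation:
After JOIN orders (10 rows):
depts.qty | depts.price | depts.kind | depts.score | orders.code | orders.score
50 | 2 | blue | 9 | X2 | 9
50 | 2 | blue | 9 | Z3 | 9
50 | 2 | blue | 9 | Y1 | 9
9 | 3 | gold | 9 | X2 | 9
9 | 3 | gold | 9 | Z3 | 9
9 | 3 | gold | 9 | Y1 | 9
9 | 50 | blue | 9 | X2 | 9
9 | 50 | blue | 9 | Z3 | 9
9 | 50 | blue | 9 | Y1 | 9
2 | 6 | red | 10 | Z3 | 10
After WHERE (3 rows):
depts.qty | depts.price | depts.kind | depts.score | orders.code | orders.score
50 | 2 | blue | 9 | X2 | 9
9 | 3 | gold | 9 | X2 | 9
9 | 50 | blue | 9 | X2 | 9
After GROUP BY (2 rows):
depts.kind | sum_score
blue | 18
gold | 9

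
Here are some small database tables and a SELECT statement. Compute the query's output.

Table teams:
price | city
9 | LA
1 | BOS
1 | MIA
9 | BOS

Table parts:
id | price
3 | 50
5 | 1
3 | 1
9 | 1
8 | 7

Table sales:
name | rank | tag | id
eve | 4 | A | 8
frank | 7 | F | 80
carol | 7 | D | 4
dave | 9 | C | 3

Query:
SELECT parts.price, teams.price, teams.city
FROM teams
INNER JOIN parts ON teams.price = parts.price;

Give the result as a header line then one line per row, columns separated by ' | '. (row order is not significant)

== RESULT ==
parts.price | teams.price | teams.city
1 | 1 | BOS
1 | 1 | BOS
1 | 1 | BOS
1 | 1 | MIA
1 | 1 | MIA
1 | 1 | MIA

Derivation:
After JOIN parts (6 rows):
teams.price | teams.city | parts.id | parts.price
1 | BOS | 5 | 1
1 | BOS | 3 | 1
1 | BOS | 9 | 1
1 | MIA | 5 | 1
1 | MIA | 3 | 1
1 | MIA | 9 | 1
After SELECT (6 rows):
parts.price | teams.price | teams.city
1 | 1 | BOS
1 | 1 | BOS
1 | 1 | BOS
1 | 1 | MIA
1 | 1 | MIA
1 | 1 | MIA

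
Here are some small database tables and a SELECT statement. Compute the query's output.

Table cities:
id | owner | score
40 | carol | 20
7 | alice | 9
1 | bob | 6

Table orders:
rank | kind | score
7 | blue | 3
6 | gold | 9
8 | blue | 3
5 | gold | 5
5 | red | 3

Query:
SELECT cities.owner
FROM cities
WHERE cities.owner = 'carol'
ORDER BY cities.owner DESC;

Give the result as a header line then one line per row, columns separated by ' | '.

== RESULT ==
cities.owner
carol

Derivation:
After WHERE (1 rows):
cities.id | cities.owner | cities.score
40 | carol | 20
After SELECT (1 rows):
cities.owner
carol
After ORDER BY (1 rows):
cities.owner
carol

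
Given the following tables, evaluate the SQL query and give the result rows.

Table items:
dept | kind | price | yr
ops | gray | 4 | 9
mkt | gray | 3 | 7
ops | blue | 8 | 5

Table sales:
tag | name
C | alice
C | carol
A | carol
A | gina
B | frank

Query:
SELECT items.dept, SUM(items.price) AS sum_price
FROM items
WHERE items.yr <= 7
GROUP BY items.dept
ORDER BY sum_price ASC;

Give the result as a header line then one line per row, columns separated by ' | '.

After WHERE (2 rows):
items.dept | items.kind | items.price | items.yr
mkt | gray | 3 | 7
ops | blue | 8 | 5
After GROUP BY (2 rows):
items.dept | sum_price
mkt | 3
ops | 8
After ORDER BY (2 rows):
items.dept | sum_price
mkt | 3
ops | 8

== RESULT ==
items.dept | sum_price
mkt | 3
ops | 8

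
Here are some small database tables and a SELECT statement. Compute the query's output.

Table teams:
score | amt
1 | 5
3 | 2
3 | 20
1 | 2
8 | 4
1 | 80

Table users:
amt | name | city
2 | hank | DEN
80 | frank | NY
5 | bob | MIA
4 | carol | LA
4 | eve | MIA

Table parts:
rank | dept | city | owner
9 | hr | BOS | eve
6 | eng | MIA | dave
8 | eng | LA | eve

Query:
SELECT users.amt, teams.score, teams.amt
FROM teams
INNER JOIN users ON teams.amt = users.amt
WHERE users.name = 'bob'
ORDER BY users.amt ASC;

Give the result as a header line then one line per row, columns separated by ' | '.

== RESULT ==
users.amt | teams.score | teams.amt
5 | 1 | 5

Derivation:
After JOIN users (6 rows):
teams.score | teams.amt | users.amt | users.name | users.city
1 | 5 | 5 | bob | MIA
3 | 2 | 2 | hank | DEN
1 | 2 | 2 | hank | DEN
8 | 4 | 4 | carol | LA
8 | 4 | 4 | eve | MIA
1 | 80 | 80 | frank | NY
After WHERE (1 rows):
teams.score | teams.amt | users.amt | users.name | users.city
1 | 5 | 5 | bob | MIA
After SELECT (1 rows):
users.amt | teams.score | teams.amt
5 | 1 | 5
After ORDER BY (1 rows):
users.amt | teams.score | teams.amt
5 | 1 | 5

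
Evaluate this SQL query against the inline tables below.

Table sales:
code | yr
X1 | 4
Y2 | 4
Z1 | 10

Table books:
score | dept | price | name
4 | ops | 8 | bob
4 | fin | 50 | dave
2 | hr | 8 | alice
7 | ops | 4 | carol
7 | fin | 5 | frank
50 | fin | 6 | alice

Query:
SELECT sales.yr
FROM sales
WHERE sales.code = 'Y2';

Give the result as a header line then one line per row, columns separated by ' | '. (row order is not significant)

== RESULT ==
sales.yr
4

Derivation:
After WHERE (1 rows):
sales.code | sales.yr
Y2 | 4
After SELECT (1 rows):
sales.yr
4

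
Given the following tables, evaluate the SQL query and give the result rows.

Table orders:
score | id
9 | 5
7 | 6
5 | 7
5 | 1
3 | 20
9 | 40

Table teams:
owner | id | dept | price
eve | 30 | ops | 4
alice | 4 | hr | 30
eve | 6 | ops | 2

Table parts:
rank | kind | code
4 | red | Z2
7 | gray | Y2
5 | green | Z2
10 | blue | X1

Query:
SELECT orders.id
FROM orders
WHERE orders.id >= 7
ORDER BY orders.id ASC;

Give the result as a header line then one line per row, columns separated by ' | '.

After WHERE (3 rows):
orders.score | orders.id
5 | 7
3 | 20
9 | 40
After SELECT (3 rows):
orders.id
7
20
40
After ORDER BY (3 rows):
orders.id
7
20
40

== RESULT ==
orders.id
7
20
40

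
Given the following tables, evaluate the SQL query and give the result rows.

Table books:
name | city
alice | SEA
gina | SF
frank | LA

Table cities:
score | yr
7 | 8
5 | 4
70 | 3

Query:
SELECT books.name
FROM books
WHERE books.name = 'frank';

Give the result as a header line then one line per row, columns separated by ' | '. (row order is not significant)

== RESULT ==
books.name
frank

Derivation:
After WHERE (1 rows):
books.name | books.city
frank | LA
After SELECT (1 rows):
books.name
frank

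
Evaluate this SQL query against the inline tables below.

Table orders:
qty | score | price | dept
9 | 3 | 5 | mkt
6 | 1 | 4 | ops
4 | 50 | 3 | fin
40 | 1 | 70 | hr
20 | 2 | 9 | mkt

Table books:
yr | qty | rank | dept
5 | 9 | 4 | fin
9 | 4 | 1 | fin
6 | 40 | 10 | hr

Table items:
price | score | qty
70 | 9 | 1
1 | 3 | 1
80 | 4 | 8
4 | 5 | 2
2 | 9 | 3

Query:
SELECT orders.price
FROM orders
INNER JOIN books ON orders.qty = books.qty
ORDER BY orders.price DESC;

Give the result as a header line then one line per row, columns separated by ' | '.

== RESULT ==
orders.price
70
5
3

Derivation:
After JOIN books (3 rows):
orders.qty | orders.score | orders.price | orders.dept | books.yr | books.qty | books.rank | books.dept
9 | 3 | 5 | mkt | 5 | 9 | 4 | fin
4 | 50 | 3 | fin | 9 | 4 | 1 | fin
40 | 1 | 70 | hr | 6 | 40 | 10 | hr
After SELECT (3 rows):
orders.price
5
3
70
After ORDER BY (3 rows):
orders.price
70
5
3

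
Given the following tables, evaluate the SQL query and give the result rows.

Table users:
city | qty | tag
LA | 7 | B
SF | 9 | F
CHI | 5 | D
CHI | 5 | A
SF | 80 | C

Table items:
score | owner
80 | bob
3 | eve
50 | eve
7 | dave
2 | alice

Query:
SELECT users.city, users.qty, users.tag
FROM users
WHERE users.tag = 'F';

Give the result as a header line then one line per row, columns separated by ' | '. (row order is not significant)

== RESULT ==
users.city | users.qty | users.tag
SF | 9 | F

Derivation:
After WHERE (1 rows):
users.city | users.qty | users.tag
SF | 9 | F
After SELECT (1 rows):
users.city | users.qty | users.tag
SF | 9 | F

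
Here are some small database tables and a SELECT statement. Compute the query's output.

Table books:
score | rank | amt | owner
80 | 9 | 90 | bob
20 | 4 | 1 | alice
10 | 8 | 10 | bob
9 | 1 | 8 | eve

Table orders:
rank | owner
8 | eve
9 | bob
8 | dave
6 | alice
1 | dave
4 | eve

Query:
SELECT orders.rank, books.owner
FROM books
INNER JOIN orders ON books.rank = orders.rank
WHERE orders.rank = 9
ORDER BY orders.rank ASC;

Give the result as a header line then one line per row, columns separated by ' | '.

== RESULT ==
orders.rank | books.owner
9 | bob

Derivation:
After JOIN orders (5 rows):
books.score | books.rank | books.amt | books.owner | orders.rank | orders.owner
80 | 9 | 90 | bob | 9 | bob
20 | 4 | 1 | alice | 4 | eve
10 | 8 | 10 | bob | 8 | eve
10 | 8 | 10 | bob | 8 | dave
9 | 1 | 8 | eve | 1 | dave
After WHERE (1 rows):
books.score | books.rank | books.amt | books.owner | orders.rank | orders.owner
80 | 9 | 90 | bob | 9 | bob
After SELECT (1 rows):
orders.rank | books.owner
9 | bob
After ORDER BY (1 rows):
orders.rank | books.owner
9 | bob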